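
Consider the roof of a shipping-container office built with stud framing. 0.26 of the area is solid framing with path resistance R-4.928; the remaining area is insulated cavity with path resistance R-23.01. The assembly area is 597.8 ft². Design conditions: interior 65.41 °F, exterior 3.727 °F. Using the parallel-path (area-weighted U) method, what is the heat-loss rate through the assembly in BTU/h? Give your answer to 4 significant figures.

3131 BTU/h

U_eff = 0.74/23.01 + 0.26/4.928 = 0.03216 + 0.05276 = 0.08492
R_eff = 1/U_eff = 11.776 ft²·°F·h/BTU
Q = 597.8 × (65.41 − 3.727) / 11.776 = 3131.3 BTU/h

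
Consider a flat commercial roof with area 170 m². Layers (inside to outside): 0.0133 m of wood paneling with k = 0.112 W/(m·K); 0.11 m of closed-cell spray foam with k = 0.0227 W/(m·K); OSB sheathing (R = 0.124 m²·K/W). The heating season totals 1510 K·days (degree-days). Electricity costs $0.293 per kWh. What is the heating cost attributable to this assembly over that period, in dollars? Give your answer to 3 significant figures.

0.0133/0.112 = 0.1187
0.11/0.0227 = 4.846
R_total = 0.1187 + 4.846 + 0.124 = 5.089 m²·K/W
E = A × HDD × 24 / R / 1000 = 170 × 1510 × 24 / 5.089 / 1000 = 1211 kWh
Cost = 1211 × 0.293 = $354.7

355 dollars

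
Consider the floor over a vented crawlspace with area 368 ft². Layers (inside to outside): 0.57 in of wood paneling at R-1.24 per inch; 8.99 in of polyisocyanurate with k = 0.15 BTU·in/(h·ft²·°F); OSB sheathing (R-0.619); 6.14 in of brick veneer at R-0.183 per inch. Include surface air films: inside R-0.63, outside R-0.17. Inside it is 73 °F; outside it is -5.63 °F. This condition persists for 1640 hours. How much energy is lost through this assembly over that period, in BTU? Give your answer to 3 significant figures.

0.57 × 1.24 = 0.7068
8.99/0.15 = 59.93
6.14 × 0.183 = 1.124
R_total = 0.63 + 0.7068 + 59.93 + 0.619 + 1.124 + 0.17 = 63.18 ft²·°F·h/BTU
Q = 368 × (73 − (-5.63)) / 63.18 = 458 BTU/h
E = 458 × 1640 = 751100 BTU

751000 BTU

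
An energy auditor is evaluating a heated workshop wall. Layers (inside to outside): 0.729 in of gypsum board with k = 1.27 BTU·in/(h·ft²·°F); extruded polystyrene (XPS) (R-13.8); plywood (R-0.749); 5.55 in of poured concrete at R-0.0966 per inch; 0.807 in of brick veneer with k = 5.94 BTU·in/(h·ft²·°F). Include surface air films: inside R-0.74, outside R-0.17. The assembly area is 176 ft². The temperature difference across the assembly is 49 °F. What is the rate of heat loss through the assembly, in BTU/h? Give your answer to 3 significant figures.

516 BTU/h

0.729/1.27 = 0.574
5.55 × 0.0966 = 0.5361
0.807/5.94 = 0.1359
R_total = 0.74 + 0.574 + 13.8 + 0.749 + 0.5361 + 0.1359 + 0.17 = 16.71 ft²·°F·h/BTU
Q = A·ΔT/R = 176 × 49 / 16.71 = 516.3 BTU/h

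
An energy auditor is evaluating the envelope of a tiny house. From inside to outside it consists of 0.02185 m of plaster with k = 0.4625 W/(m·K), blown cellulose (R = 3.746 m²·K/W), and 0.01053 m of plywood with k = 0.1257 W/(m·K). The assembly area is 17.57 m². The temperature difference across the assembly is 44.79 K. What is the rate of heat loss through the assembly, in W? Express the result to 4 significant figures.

0.02185/0.4625 = 0.047243
0.01053/0.1257 = 0.083771
R_total = 0.047243 + 3.746 + 0.083771 = 3.877 m²·K/W
Q = A·ΔT/R = 17.57 × 44.79 / 3.877 = 202.98 W

203.0 W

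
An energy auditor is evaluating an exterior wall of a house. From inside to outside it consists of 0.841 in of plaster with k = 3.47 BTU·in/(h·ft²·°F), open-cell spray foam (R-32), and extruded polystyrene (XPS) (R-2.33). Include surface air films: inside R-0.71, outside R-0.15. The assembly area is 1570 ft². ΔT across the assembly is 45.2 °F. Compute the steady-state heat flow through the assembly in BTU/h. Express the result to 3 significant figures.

2000 BTU/h

0.841/3.47 = 0.2424
R_total = 0.71 + 0.2424 + 32 + 2.33 + 0.15 = 35.43 ft²·°F·h/BTU
Q = A·ΔT/R = 1570 × 45.2 / 35.43 = 2003 BTU/h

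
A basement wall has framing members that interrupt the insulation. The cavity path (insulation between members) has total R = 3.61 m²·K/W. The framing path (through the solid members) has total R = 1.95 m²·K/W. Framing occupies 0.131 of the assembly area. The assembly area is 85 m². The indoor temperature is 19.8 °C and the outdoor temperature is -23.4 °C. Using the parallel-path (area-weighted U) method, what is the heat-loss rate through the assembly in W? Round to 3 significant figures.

1130 W

U_eff = 0.869/3.61 + 0.131/1.95 = 0.2407 + 0.06718 = 0.3079
R_eff = 1/U_eff = 3.248 m²·K/W
Q = 85 × (19.8 − (-23.4)) / 3.248 = 1131 W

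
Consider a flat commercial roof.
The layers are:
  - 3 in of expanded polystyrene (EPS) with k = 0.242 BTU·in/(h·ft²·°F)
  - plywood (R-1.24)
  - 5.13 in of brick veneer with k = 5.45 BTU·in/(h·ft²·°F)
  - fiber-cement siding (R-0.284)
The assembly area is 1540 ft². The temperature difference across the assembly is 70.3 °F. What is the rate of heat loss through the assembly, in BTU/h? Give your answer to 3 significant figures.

3/0.242 = 12.4
5.13/5.45 = 0.9413
R_total = 12.4 + 1.24 + 0.9413 + 0.284 = 14.86 ft²·°F·h/BTU
Q = A·ΔT/R = 1540 × 70.3 / 14.86 = 7284 BTU/h

7280 BTU/h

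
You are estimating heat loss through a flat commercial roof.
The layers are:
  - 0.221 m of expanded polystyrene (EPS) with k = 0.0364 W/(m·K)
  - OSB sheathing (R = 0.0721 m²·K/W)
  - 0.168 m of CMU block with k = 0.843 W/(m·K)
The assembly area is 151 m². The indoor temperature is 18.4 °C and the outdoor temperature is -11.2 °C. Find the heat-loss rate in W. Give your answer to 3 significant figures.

0.221/0.0364 = 6.071
0.168/0.843 = 0.1993
R_total = 6.071 + 0.0721 + 0.1993 = 6.343 m²·K/W
Q = A·ΔT/R = 151 × (18.4 − (-11.2)) / 6.343 = 704.7 W

705 W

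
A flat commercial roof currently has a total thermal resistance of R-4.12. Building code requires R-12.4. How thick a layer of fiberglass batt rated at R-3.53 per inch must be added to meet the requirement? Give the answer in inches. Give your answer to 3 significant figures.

2.35 in

ΔR = 12.4 − 4.12 = 8.28 ft²·°F·h/BTU
L = ΔR / (R/in) = 8.28/3.53 = 2.346 in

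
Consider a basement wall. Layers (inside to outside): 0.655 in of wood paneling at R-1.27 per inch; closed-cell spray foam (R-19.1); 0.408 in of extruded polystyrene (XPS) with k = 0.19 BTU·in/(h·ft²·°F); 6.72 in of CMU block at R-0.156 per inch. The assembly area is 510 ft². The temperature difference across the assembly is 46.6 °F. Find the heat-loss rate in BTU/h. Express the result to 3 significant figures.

0.655 × 1.27 = 0.8319
0.408/0.19 = 2.147
6.72 × 0.156 = 1.048
R_total = 0.8319 + 19.1 + 2.147 + 1.048 = 23.13 ft²·°F·h/BTU
Q = A·ΔT/R = 510 × 46.6 / 23.13 = 1028 BTU/h

1030 BTU/h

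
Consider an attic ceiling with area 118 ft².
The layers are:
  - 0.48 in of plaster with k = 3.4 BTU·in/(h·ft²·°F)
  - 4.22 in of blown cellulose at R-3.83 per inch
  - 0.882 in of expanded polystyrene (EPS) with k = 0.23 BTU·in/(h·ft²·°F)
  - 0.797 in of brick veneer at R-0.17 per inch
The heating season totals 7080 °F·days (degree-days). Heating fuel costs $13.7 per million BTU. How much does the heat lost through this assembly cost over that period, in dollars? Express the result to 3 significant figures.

0.48/3.4 = 0.1412
4.22 × 3.83 = 16.16
0.882/0.23 = 3.835
0.797 × 0.17 = 0.1355
R_total = 0.1412 + 16.16 + 3.835 + 0.1355 = 20.27 ft²·°F·h/BTU
E = A × HDD × 24 / R = 118 × 7080 × 24 / 20.27 = 989000 BTU
Cost = 989000/10⁶ × 13.7 = $13.55

13.5 dollars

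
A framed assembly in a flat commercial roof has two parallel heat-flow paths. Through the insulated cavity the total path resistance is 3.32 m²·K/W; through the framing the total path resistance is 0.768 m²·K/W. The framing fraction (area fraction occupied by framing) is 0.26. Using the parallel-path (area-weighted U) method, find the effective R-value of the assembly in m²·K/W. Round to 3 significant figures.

1.78 m²·K/W

U_eff = 0.74/3.32 + 0.26/0.768 = 0.2229 + 0.3385 = 0.5614
R_eff = 1/U_eff = 1.781 m²·K/W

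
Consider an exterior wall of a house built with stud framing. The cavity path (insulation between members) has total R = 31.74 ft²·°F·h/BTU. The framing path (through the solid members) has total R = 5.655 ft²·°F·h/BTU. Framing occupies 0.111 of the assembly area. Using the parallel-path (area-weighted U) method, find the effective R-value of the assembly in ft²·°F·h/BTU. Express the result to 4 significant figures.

U_eff = 0.889/31.74 + 0.111/5.655 = 0.028009 + 0.019629 = 0.047637
R_eff = 1/U_eff = 20.992 ft²·°F·h/BTU

20.99 ft²·°F·h/BTU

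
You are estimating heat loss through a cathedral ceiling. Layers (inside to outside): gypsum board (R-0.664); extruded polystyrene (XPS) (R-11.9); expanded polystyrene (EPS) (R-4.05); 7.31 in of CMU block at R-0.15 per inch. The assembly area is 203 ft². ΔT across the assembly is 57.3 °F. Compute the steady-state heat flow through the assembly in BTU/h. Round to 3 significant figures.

7.31 × 0.15 = 1.096
R_total = 0.664 + 11.9 + 4.05 + 1.096 = 17.71 ft²·°F·h/BTU
Q = A·ΔT/R = 203 × 57.3 / 17.71 = 656.8 BTU/h

657 BTU/h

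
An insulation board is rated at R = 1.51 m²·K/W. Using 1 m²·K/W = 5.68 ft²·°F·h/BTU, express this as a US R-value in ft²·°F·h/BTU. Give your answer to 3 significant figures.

R_US = 1.51 × 5.68 = 8.577

8.58 ft²·°F·h/BTU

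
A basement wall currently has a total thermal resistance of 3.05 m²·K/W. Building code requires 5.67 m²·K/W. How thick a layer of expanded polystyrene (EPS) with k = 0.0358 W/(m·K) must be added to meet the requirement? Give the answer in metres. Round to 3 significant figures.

0.0938 m

ΔR = 5.67 − 3.05 = 2.62 m²·K/W
L = ΔR × k = 2.62 × 0.0358 = 0.0938 m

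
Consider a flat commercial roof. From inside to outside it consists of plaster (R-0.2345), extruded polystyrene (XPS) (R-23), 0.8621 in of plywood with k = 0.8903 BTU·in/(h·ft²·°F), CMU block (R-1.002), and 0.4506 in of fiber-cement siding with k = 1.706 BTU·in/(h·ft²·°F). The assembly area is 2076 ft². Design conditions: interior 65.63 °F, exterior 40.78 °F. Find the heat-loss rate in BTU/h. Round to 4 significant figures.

0.8621/0.8903 = 0.96833
0.4506/1.706 = 0.26413
R_total = 0.2345 + 23 + 0.96833 + 1.002 + 0.26413 = 25.469 ft²·°F·h/BTU
Q = A·ΔT/R = 2076 × (65.63 − 40.78) / 25.469 = 2025.5 BTU/h

2026 BTU/h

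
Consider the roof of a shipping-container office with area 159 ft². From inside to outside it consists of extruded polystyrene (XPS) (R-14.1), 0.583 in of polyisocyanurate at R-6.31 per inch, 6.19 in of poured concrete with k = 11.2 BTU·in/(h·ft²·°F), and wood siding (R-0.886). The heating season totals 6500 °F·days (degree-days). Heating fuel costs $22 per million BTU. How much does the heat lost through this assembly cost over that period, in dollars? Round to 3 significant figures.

28.4 dollars

0.583 × 6.31 = 3.679
6.19/11.2 = 0.5527
R_total = 14.1 + 3.679 + 0.5527 + 0.886 = 19.22 ft²·°F·h/BTU
E = A × HDD × 24 / R = 159 × 6500 × 24 / 19.22 = 1291000 BTU
Cost = 1291000/10⁶ × 22 = $28.4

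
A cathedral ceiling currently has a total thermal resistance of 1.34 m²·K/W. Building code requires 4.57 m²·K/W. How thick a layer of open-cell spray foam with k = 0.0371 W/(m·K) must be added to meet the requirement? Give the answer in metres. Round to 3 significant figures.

0.120 m

ΔR = 4.57 − 1.34 = 3.23 m²·K/W
L = ΔR × k = 3.23 × 0.0371 = 0.1198 m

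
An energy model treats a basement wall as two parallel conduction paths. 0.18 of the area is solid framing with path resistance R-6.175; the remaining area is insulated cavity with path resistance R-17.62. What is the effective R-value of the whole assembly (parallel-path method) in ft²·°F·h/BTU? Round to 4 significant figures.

13.21 ft²·°F·h/BTU

U_eff = 0.82/17.62 + 0.18/6.175 = 0.046538 + 0.02915 = 0.075688
R_eff = 1/U_eff = 13.212 ft²·°F·h/BTU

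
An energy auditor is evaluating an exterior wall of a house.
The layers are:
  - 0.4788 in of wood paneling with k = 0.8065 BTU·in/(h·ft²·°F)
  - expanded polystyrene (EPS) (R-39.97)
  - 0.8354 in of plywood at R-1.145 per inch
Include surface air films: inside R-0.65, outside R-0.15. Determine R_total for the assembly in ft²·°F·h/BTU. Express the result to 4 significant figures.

0.4788/0.8065 = 0.59368
0.8354 × 1.145 = 0.95653
R_total = 0.65 + 0.59368 + 39.97 + 0.95653 + 0.15 = 42.32 ft²·°F·h/BTU

42.32 ft²·°F·h/BTU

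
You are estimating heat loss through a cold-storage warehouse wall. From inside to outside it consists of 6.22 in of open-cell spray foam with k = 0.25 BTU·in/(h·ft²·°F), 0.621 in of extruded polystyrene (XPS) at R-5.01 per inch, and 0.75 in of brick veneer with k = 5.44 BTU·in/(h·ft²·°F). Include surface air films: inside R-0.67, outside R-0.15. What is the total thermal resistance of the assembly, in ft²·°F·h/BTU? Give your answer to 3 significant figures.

6.22/0.25 = 24.88
0.621 × 5.01 = 3.111
0.75/5.44 = 0.1379
R_total = 0.67 + 24.88 + 3.111 + 0.1379 + 0.15 = 28.95 ft²·°F·h/BTU

28.9 ft²·°F·h/BTU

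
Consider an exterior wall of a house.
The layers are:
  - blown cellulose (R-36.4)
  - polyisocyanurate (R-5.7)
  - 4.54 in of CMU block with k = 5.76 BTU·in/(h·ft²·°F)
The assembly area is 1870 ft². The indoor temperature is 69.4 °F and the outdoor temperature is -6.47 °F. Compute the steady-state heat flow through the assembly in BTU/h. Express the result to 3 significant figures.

3310 BTU/h

4.54/5.76 = 0.7882
R_total = 36.4 + 5.7 + 0.7882 = 42.89 ft²·°F·h/BTU
Q = A·ΔT/R = 1870 × (69.4 − (-6.47)) / 42.89 = 3308 BTU/h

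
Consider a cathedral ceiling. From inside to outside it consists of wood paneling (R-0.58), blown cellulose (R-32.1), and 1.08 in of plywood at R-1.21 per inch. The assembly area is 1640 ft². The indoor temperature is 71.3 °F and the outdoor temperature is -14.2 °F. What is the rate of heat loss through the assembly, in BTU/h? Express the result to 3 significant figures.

1.08 × 1.21 = 1.307
R_total = 0.58 + 32.1 + 1.307 = 33.99 ft²·°F·h/BTU
Q = A·ΔT/R = 1640 × (71.3 − (-14.2)) / 33.99 = 4126 BTU/h

4130 BTU/h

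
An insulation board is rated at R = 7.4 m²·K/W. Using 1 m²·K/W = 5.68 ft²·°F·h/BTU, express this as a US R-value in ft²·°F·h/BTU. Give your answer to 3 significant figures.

R_US = 7.4 × 5.68 = 42.03

42.0 ft²·°F·h/BTU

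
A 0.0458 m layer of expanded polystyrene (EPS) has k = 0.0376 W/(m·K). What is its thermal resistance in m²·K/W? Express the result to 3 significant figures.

1.22 m²·K/W

R = L/k = 0.0458/0.0376 = 1.218 m²·K/W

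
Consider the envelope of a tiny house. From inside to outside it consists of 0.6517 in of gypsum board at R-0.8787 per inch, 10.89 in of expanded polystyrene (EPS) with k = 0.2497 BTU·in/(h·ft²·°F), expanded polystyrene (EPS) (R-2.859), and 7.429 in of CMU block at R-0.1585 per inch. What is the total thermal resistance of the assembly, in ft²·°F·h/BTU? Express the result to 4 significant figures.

0.6517 × 0.8787 = 0.57265
10.89/0.2497 = 43.612
7.429 × 0.1585 = 1.1775
R_total = 0.57265 + 43.612 + 2.859 + 1.1775 = 48.221 ft²·°F·h/BTU

48.22 ft²·°F·h/BTU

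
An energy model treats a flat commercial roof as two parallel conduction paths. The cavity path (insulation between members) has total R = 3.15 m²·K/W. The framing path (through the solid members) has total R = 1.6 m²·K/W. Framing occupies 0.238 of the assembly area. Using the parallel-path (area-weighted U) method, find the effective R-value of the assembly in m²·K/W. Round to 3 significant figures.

2.56 m²·K/W

U_eff = 0.762/3.15 + 0.238/1.6 = 0.2419 + 0.1487 = 0.3907
R_eff = 1/U_eff = 2.56 m²·K/W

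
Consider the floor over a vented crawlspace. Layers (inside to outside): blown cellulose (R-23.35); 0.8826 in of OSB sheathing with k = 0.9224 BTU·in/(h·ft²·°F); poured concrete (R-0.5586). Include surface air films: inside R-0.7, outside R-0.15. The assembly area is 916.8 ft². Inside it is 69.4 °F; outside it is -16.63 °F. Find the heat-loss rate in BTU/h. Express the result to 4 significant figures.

3067 BTU/h

0.8826/0.9224 = 0.95685
R_total = 0.7 + 23.35 + 0.95685 + 0.5586 + 0.15 = 25.715 ft²·°F·h/BTU
Q = A·ΔT/R = 916.8 × (69.4 − (-16.63)) / 25.715 = 3067.1 BTU/h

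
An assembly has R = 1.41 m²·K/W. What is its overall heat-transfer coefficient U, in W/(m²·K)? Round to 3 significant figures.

0.709 W/(m²·K)

U = 1/R = 1/1.41 = 0.7092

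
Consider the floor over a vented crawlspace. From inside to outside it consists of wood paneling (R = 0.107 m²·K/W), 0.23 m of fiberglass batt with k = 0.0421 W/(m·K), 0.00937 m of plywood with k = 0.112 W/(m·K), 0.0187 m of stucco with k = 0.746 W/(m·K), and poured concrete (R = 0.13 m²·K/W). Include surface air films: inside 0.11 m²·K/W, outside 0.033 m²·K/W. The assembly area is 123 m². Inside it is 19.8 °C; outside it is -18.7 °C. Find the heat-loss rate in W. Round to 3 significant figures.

0.23/0.0421 = 5.463
0.00937/0.112 = 0.08366
0.0187/0.746 = 0.02507
R_total = 0.11 + 0.107 + 5.463 + 0.08366 + 0.02507 + 0.13 + 0.033 = 5.952 m²·K/W
Q = A·ΔT/R = 123 × (19.8 − (-18.7)) / 5.952 = 795.6 W

796 W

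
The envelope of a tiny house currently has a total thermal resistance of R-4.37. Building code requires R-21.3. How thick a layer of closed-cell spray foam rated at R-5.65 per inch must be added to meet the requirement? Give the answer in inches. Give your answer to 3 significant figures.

3.00 in

ΔR = 21.3 − 4.37 = 16.93 ft²·°F·h/BTU
L = ΔR / (R/in) = 16.93/5.65 = 2.996 in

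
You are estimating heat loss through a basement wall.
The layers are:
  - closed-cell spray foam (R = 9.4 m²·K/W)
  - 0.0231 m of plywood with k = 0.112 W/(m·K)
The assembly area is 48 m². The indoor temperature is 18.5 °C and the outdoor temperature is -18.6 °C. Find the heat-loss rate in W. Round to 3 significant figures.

0.0231/0.112 = 0.2062
R_total = 9.4 + 0.2062 = 9.606 m²·K/W
Q = A·ΔT/R = 48 × (18.5 − (-18.6)) / 9.606 = 185.4 W

185 W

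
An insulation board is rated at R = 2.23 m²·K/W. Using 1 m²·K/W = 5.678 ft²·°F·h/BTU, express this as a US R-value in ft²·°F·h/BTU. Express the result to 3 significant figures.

R_US = 2.23 × 5.678 = 12.66

12.7 ft²·°F·h/BTU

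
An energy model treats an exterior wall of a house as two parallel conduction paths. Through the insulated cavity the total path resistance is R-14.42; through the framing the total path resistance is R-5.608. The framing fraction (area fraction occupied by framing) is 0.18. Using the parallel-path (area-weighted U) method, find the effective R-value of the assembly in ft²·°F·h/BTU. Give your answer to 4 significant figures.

11.24 ft²·°F·h/BTU

U_eff = 0.82/14.42 + 0.18/5.608 = 0.056865 + 0.032097 = 0.088962
R_eff = 1/U_eff = 11.241 ft²·°F·h/BTU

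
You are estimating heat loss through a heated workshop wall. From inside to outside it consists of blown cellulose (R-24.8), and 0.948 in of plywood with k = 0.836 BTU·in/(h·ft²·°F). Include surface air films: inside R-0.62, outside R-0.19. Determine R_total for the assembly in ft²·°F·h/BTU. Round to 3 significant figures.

26.7 ft²·°F·h/BTU

0.948/0.836 = 1.134
R_total = 0.62 + 24.8 + 1.134 + 0.19 = 26.74 ft²·°F·h/BTU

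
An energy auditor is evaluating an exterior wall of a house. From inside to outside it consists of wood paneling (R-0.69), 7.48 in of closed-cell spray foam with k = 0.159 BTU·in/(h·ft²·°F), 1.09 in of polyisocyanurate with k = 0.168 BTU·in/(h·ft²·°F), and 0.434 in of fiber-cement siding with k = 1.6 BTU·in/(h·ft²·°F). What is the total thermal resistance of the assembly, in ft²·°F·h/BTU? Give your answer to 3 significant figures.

7.48/0.159 = 47.04
1.09/0.168 = 6.488
0.434/1.6 = 0.2712
R_total = 0.69 + 47.04 + 6.488 + 0.2712 = 54.49 ft²·°F·h/BTU

54.5 ft²·°F·h/BTU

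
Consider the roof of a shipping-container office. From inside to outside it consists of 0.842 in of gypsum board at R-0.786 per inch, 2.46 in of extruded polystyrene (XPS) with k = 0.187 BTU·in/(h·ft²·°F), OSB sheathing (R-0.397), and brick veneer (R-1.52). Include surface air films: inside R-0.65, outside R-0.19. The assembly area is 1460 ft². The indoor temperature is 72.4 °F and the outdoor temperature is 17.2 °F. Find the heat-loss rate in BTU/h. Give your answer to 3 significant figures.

4860 BTU/h

0.842 × 0.786 = 0.6618
2.46/0.187 = 13.16
R_total = 0.65 + 0.6618 + 13.16 + 0.397 + 1.52 + 0.19 = 16.57 ft²·°F·h/BTU
Q = A·ΔT/R = 1460 × (72.4 − 17.2) / 16.57 = 4863 BTU/h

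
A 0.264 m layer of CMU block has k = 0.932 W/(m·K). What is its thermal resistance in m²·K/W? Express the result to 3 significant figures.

0.283 m²·K/W

R = L/k = 0.264/0.932 = 0.2833 m²·K/W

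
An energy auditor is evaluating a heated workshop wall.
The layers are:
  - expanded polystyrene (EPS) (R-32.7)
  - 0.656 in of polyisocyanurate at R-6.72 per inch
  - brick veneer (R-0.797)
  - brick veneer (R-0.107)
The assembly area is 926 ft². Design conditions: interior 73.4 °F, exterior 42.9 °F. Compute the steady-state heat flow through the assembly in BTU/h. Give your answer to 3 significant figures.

0.656 × 6.72 = 4.408
R_total = 32.7 + 4.408 + 0.797 + 0.107 = 38.01 ft²·°F·h/BTU
Q = A·ΔT/R = 926 × (73.4 − 42.9) / 38.01 = 743 BTU/h

743 BTU/h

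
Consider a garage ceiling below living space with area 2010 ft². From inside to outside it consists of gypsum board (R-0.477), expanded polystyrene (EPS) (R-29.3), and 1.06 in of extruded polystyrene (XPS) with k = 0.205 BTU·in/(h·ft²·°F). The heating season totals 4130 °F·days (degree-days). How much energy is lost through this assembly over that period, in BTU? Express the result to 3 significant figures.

5700000 BTU

1.06/0.205 = 5.171
R_total = 0.477 + 29.3 + 5.171 = 34.95 ft²·°F·h/BTU
E = A × HDD × 24 / R = 2010 × 4130 × 24 / 34.95 = 5701000 BTU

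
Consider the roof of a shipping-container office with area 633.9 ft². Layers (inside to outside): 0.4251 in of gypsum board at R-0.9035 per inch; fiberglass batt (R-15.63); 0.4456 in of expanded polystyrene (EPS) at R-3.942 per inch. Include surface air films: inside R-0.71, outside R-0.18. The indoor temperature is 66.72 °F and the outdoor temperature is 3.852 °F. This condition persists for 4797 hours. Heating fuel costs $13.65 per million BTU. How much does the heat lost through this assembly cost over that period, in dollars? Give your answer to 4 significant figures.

139.8 dollars

0.4251 × 0.9035 = 0.38408
0.4456 × 3.942 = 1.7566
R_total = 0.71 + 0.38408 + 15.63 + 1.7566 + 0.18 = 18.661 ft²·°F·h/BTU
Q = 633.9 × (66.72 − 3.852) / 18.661 = 2135.6 BTU/h
E = 2135.6 × 4797 = 10245000 BTU
Cost = 10245000/10⁶ × 13.65 = $139.84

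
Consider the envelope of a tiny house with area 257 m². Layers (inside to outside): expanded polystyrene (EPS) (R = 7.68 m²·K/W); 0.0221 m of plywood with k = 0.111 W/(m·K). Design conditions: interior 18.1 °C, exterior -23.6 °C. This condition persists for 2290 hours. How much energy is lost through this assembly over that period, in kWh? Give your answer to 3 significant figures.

3110 kWh

0.0221/0.111 = 0.1991
R_total = 7.68 + 0.1991 = 7.879 m²·K/W
Q = 257 × (18.1 − (-23.6)) / 7.879 = 1360 W
E = 1360 W × 2290 h / 1000 = 3115 kWh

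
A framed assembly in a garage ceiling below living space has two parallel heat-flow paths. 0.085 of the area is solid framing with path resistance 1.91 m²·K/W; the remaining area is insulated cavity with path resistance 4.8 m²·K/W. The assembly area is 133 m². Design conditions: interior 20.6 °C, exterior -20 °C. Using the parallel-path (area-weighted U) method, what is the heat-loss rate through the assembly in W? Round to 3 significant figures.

U_eff = 0.915/4.8 + 0.085/1.91 = 0.1906 + 0.0445 = 0.2351
R_eff = 1/U_eff = 4.253 m²·K/W
Q = 133 × (20.6 − (-20)) / 4.253 = 1270 W

1270 W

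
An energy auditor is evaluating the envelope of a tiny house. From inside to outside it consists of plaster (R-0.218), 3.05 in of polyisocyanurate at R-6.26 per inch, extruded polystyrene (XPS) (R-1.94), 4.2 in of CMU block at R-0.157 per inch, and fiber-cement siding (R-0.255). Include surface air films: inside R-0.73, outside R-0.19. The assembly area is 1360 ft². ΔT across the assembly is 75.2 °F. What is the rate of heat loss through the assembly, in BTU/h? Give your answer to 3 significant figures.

4430 BTU/h

3.05 × 6.26 = 19.09
4.2 × 0.157 = 0.6594
R_total = 0.73 + 0.218 + 19.09 + 1.94 + 0.6594 + 0.255 + 0.19 = 23.09 ft²·°F·h/BTU
Q = A·ΔT/R = 1360 × 75.2 / 23.09 = 4430 BTU/h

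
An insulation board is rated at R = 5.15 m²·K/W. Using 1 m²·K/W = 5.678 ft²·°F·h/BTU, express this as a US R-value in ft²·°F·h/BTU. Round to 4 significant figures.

R_US = 5.15 × 5.678 = 29.242

29.24 ft²·°F·h/BTU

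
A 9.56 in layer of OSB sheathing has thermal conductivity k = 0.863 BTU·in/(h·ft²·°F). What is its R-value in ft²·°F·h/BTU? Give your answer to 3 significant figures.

11.1 ft²·°F·h/BTU

R = L/k = 9.56/0.863 = 11.08 ft²·°F·h/BTU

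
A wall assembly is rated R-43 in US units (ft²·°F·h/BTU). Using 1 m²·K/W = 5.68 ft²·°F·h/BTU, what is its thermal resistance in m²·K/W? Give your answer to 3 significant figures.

R_SI = 43/5.68 = 7.57

7.57 m²·K/W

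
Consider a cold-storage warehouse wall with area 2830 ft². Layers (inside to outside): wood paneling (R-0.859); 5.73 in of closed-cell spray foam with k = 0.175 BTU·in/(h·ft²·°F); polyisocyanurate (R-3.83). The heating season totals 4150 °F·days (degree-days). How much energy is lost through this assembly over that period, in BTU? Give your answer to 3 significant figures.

7530000 BTU

5.73/0.175 = 32.74
R_total = 0.859 + 32.74 + 3.83 = 37.43 ft²·°F·h/BTU
E = A × HDD × 24 / R = 2830 × 4150 × 24 / 37.43 = 7530000 BTU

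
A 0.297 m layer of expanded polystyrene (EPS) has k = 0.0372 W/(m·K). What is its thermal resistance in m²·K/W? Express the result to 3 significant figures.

7.98 m²·K/W

R = L/k = 0.297/0.0372 = 7.984 m²·K/W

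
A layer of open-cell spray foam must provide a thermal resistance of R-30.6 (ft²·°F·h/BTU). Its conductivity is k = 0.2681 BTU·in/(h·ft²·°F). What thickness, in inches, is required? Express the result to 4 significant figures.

8.204 in

L = R × k = 30.6 × 0.2681 = 8.2039 in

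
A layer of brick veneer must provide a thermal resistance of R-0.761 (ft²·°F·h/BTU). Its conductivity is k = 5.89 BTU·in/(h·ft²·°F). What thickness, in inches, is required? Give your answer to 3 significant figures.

L = R × k = 0.761 × 5.89 = 4.482 in

4.48 in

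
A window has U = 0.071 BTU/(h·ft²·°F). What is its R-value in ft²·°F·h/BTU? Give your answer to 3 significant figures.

R = 1/U = 1/0.071 = 14.08

14.1 ft²·°F·h/BTU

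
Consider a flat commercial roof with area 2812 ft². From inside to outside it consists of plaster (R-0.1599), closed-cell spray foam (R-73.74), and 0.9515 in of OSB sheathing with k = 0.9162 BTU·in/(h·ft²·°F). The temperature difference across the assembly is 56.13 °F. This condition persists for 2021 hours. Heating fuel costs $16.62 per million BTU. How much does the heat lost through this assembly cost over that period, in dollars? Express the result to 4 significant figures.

70.75 dollars

0.9515/0.9162 = 1.0385
R_total = 0.1599 + 73.74 + 1.0385 = 74.938 ft²·°F·h/BTU
Q = 2812 × 56.13 / 74.938 = 2106.2 BTU/h
E = 2106.2 × 2021 = 4256700 BTU
Cost = 4256700/10⁶ × 16.62 = $70.746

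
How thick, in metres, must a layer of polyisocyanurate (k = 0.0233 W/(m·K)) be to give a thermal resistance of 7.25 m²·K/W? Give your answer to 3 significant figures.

L = R·k = 7.25 × 0.0233 = 0.1689 m

0.169 m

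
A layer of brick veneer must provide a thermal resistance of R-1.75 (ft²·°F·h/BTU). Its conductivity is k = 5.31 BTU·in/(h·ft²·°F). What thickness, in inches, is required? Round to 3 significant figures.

9.29 in

L = R × k = 1.75 × 5.31 = 9.292 in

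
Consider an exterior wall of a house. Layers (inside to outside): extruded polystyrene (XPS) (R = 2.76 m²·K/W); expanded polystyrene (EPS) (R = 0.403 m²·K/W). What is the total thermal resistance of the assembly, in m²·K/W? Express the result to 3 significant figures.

3.16 m²·K/W

R_total = 2.76 + 0.403 = 3.163 m²·K/W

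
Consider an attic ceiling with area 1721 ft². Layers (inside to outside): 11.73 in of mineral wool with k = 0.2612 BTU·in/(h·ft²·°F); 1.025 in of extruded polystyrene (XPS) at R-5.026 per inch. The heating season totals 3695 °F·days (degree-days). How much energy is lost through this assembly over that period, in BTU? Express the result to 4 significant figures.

11.73/0.2612 = 44.908
1.025 × 5.026 = 5.1516
R_total = 44.908 + 5.1516 = 50.06 ft²·°F·h/BTU
E = A × HDD × 24 / R = 1721 × 3695 × 24 / 50.06 = 3048700 BTU

3049000 BTU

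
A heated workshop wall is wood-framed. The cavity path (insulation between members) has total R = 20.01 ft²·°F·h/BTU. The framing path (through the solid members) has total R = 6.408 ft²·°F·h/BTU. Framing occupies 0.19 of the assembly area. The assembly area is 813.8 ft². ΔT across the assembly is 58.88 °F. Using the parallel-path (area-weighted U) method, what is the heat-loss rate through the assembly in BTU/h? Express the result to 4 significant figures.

3360 BTU/h

U_eff = 0.81/20.01 + 0.19/6.408 = 0.04048 + 0.02965 = 0.07013
R_eff = 1/U_eff = 14.259 ft²·°F·h/BTU
Q = 813.8 × 58.88 / 14.259 = 3360.4 BTU/h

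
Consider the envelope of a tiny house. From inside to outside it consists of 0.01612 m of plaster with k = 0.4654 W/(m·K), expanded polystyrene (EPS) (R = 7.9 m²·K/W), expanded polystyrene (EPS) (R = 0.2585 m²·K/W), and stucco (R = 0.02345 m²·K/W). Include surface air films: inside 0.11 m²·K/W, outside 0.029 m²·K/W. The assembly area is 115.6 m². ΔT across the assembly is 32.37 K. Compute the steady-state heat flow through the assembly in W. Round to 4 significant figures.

0.01612/0.4654 = 0.034637
R_total = 0.11 + 0.034637 + 7.9 + 0.2585 + 0.02345 + 0.029 = 8.3556 m²·K/W
Q = A·ΔT/R = 115.6 × 32.37 / 8.3556 = 447.84 W

447.8 W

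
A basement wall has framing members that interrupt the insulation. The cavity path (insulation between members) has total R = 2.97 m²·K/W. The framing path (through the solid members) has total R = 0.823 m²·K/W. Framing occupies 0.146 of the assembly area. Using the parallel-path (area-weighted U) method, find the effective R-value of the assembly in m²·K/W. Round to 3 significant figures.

U_eff = 0.854/2.97 + 0.146/0.823 = 0.2875 + 0.1774 = 0.4649
R_eff = 1/U_eff = 2.151 m²·K/W

2.15 m²·K/W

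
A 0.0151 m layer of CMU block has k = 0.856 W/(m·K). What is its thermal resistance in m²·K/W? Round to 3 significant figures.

0.0176 m²·K/W

R = L/k = 0.0151/0.856 = 0.01764 m²·K/W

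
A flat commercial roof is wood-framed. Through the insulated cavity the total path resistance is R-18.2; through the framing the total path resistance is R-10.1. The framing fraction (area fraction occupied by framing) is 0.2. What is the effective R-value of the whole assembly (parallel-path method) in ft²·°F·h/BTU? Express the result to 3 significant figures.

U_eff = 0.8/18.2 + 0.2/10.1 = 0.04396 + 0.0198 = 0.06376
R_eff = 1/U_eff = 15.68 ft²·°F·h/BTU

15.7 ft²·°F·h/BTU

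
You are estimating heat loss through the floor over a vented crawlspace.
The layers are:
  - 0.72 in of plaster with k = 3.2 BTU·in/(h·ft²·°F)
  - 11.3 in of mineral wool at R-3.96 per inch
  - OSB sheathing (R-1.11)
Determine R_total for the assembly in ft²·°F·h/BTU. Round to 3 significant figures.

46.1 ft²·°F·h/BTU

0.72/3.2 = 0.225
11.3 × 3.96 = 44.75
R_total = 0.225 + 44.75 + 1.11 = 46.08 ft²·°F·h/BTU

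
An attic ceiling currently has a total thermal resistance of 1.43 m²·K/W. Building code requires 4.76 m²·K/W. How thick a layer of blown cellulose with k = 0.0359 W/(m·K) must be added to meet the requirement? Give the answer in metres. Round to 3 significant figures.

0.120 m

ΔR = 4.76 − 1.43 = 3.33 m²·K/W
L = ΔR × k = 3.33 × 0.0359 = 0.1195 m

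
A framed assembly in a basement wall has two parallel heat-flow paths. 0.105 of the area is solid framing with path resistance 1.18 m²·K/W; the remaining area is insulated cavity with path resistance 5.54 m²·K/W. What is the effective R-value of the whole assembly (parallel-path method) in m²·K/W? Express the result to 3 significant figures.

U_eff = 0.895/5.54 + 0.105/1.18 = 0.1616 + 0.08898 = 0.2505
R_eff = 1/U_eff = 3.991 m²·K/W

3.99 m²·K/W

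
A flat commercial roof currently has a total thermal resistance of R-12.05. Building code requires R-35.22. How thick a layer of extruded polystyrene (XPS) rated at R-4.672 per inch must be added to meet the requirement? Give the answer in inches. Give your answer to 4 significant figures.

4.959 in

ΔR = 35.22 − 12.05 = 23.17 ft²·°F·h/BTU
L = ΔR / (R/in) = 23.17/4.672 = 4.9593 in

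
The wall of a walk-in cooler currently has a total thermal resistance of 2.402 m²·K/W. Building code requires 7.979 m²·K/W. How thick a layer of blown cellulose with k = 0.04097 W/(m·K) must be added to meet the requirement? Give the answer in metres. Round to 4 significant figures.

ΔR = 7.979 − 2.402 = 5.577 m²·K/W
L = ΔR × k = 5.577 × 0.04097 = 0.22849 m

0.2285 m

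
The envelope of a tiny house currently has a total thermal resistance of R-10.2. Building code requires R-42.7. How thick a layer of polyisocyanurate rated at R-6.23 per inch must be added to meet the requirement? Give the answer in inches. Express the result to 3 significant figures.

5.22 in

ΔR = 42.7 − 10.2 = 32.5 ft²·°F·h/BTU
L = ΔR / (R/in) = 32.5/6.23 = 5.217 in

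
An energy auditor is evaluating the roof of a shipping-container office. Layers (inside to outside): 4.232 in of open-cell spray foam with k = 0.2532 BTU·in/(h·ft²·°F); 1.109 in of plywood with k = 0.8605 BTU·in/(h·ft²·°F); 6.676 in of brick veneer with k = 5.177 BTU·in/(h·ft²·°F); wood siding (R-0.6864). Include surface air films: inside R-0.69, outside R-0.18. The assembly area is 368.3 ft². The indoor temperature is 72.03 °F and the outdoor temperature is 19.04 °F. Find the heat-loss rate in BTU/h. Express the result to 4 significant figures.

4.232/0.2532 = 16.714
1.109/0.8605 = 1.2888
6.676/5.177 = 1.2895
R_total = 0.69 + 16.714 + 1.2888 + 1.2895 + 0.6864 + 0.18 = 20.849 ft²·°F·h/BTU
Q = A·ΔT/R = 368.3 × (72.03 − 19.04) / 20.849 = 936.08 BTU/h

936.1 BTU/h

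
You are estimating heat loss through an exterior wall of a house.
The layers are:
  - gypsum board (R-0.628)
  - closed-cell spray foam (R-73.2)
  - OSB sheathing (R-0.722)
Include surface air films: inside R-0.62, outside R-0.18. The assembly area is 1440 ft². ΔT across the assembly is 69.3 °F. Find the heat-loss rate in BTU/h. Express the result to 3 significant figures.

1320 BTU/h

R_total = 0.62 + 0.628 + 73.2 + 0.722 + 0.18 = 75.35 ft²·°F·h/BTU
Q = A·ΔT/R = 1440 × 69.3 / 75.35 = 1324 BTU/h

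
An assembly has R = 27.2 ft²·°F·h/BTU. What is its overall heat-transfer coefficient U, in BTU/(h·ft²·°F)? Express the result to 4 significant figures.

U = 1/R = 1/27.2 = 0.036765

0.03676 BTU/(h·ft²·°F)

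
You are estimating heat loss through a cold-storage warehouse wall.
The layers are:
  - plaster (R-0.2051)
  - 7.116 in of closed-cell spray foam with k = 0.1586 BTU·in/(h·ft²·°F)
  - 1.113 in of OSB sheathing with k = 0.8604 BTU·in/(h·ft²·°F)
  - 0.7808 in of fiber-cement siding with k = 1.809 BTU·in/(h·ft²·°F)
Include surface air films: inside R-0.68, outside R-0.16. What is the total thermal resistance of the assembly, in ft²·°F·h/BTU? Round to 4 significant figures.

7.116/0.1586 = 44.868
1.113/0.8604 = 1.2936
0.7808/1.809 = 0.43162
R_total = 0.68 + 0.2051 + 44.868 + 1.2936 + 0.43162 + 0.16 = 47.638 ft²·°F·h/BTU

47.64 ft²·°F·h/BTU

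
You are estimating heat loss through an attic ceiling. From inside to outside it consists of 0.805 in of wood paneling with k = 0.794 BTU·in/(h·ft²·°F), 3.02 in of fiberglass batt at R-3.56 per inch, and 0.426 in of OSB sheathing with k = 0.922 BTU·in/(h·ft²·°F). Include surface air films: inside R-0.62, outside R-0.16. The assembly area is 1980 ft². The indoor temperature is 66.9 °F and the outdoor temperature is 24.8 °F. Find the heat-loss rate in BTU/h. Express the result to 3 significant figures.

6410 BTU/h

0.805/0.794 = 1.014
3.02 × 3.56 = 10.75
0.426/0.922 = 0.462
R_total = 0.62 + 1.014 + 10.75 + 0.462 + 0.16 = 13.01 ft²·°F·h/BTU
Q = A·ΔT/R = 1980 × (66.9 − 24.8) / 13.01 = 6409 BTU/h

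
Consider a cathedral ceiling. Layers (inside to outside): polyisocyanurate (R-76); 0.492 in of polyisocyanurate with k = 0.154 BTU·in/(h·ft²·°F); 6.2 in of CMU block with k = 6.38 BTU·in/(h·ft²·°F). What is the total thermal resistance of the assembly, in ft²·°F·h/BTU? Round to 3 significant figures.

80.2 ft²·°F·h/BTU

0.492/0.154 = 3.195
6.2/6.38 = 0.9718
R_total = 76 + 3.195 + 0.9718 = 80.17 ft²·°F·h/BTU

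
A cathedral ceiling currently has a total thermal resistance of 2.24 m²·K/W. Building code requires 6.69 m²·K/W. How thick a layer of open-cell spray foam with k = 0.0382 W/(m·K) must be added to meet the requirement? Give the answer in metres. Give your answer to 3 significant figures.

ΔR = 6.69 − 2.24 = 4.45 m²·K/W
L = ΔR × k = 4.45 × 0.0382 = 0.17 m

0.170 m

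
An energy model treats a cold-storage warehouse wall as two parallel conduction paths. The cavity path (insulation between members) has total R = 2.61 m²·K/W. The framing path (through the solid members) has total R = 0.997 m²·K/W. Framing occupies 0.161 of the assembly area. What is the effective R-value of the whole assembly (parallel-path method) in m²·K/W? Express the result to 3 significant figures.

2.07 m²·K/W

U_eff = 0.839/2.61 + 0.161/0.997 = 0.3215 + 0.1615 = 0.4829
R_eff = 1/U_eff = 2.071 m²·K/W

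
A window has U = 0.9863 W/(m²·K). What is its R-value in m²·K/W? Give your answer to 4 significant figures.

R = 1/U = 1/0.9863 = 1.0139

1.014 m²·K/W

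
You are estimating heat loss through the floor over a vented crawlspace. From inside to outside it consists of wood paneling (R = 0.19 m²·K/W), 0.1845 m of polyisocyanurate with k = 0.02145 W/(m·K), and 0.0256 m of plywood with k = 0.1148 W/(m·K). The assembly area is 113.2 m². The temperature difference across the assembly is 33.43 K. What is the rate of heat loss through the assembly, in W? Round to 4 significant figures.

0.1845/0.02145 = 8.6014
0.0256/0.1148 = 0.223
R_total = 0.19 + 8.6014 + 0.223 = 9.0144 m²·K/W
Q = A·ΔT/R = 113.2 × 33.43 / 9.0144 = 419.8 W

419.8 W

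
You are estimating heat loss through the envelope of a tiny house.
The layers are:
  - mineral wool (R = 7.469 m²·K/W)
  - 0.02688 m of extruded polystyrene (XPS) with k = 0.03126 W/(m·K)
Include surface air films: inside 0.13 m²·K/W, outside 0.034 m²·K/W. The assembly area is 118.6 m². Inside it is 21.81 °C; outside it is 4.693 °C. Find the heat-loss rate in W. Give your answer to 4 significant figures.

0.02688/0.03126 = 0.85988
R_total = 0.13 + 7.469 + 0.85988 + 0.034 = 8.4929 m²·K/W
Q = A·ΔT/R = 118.6 × (21.81 − 4.693) / 8.4929 = 239.03 W

239.0 W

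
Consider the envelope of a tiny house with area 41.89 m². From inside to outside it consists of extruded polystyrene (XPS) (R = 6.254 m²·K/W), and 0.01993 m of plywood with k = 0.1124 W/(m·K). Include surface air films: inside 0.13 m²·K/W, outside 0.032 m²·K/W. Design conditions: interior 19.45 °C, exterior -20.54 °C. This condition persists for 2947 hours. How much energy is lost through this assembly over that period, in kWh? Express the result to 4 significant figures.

748.8 kWh

0.01993/0.1124 = 0.17731
R_total = 0.13 + 6.254 + 0.17731 + 0.032 = 6.5933 m²·K/W
Q = 41.89 × (19.45 − (-20.54)) / 6.5933 = 254.07 W
E = 254.07 W × 2947 h / 1000 = 748.75 kWh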